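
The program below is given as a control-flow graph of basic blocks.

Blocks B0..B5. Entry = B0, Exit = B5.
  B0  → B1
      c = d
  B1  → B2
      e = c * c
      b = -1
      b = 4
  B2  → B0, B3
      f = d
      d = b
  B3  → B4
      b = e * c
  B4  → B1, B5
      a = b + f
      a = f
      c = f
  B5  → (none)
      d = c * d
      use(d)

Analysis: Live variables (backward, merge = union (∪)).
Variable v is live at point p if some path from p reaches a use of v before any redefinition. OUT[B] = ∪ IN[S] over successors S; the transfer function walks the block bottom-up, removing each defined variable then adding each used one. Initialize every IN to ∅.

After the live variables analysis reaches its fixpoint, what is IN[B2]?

Answer: {b, c, d, e}

Working:
Per-block solution:
  B0:   IN={d}   OUT={c, d}
  B1:   IN={c, d}   OUT={b, c, d, e}
  B2:   IN={b, c, d, e}   OUT={c, d, e, f}
  B3:   IN={c, d, e, f}   OUT={b, d, f}
  B4:   IN={b, d, f}   OUT={c, d}
  B5:   IN={c, d}   OUT={}

Merge at B2: OUT[B2] = IN[B0] ⊔ IN[B3] = {c, d, e, f}
Applying B2's transfer function to that OUT value gives IN[B2] (row B2 above).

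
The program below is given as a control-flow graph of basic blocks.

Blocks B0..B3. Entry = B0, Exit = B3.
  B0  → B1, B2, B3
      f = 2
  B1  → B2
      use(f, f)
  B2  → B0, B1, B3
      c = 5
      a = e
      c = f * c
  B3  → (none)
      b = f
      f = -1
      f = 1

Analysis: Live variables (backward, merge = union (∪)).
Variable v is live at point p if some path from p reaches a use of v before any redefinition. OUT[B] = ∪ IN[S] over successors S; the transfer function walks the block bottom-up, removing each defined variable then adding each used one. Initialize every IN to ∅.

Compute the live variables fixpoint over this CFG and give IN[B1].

Answer: {e, f}

Working:
Converged values:
  B0: | IN={e} | OUT={e, f}
  B1: | IN={e, f} | OUT={e, f}
  B2: | IN={e, f} | OUT={e, f}
  B3: | IN={f} | OUT={}

Merge at B1: OUT[B1] = IN[B2] = {e, f}
Applying B1's transfer function to that OUT value gives IN[B1] (row B1 above).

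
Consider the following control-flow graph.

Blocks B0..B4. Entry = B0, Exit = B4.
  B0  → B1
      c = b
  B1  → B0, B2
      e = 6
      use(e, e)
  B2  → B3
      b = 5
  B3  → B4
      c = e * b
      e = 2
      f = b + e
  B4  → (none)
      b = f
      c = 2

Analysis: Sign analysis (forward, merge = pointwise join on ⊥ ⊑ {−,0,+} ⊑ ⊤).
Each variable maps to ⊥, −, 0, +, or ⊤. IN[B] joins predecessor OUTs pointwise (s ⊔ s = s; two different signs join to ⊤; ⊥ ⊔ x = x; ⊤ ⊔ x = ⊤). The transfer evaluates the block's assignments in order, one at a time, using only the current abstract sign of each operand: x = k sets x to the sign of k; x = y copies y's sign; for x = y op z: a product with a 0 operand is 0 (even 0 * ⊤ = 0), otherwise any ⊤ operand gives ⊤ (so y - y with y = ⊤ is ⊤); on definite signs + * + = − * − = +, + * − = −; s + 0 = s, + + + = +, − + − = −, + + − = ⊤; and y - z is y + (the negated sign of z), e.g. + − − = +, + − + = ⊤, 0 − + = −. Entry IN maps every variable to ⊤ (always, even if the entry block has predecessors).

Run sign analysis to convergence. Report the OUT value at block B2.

Answer: {a: ⊤, b: +, c: ⊤, d: ⊤, e: +, f: ⊤}

Working:
Converged values:
  B0: | IN=(all ⊤) | OUT=(all ⊤)
  B1: | IN=(all ⊤) | OUT={e:+; rest ⊤}
  B2: | IN={e:+; rest ⊤} | OUT={b:+, e:+; rest ⊤}
  B3: | IN={b:+, e:+; rest ⊤} | OUT={b:+, c:+, e:+, f:+; rest ⊤}
  B4: | IN={b:+, c:+, e:+, f:+; rest ⊤} | OUT={b:+, c:+, e:+, f:+; rest ⊤}

Merge at B2: IN[B2] = OUT[B1] = {a: ⊤, b: ⊤, c: ⊤, d: ⊤, e: +, f: ⊤}
Applying B2's transfer function to that IN value gives OUT[B2] (row B2 above).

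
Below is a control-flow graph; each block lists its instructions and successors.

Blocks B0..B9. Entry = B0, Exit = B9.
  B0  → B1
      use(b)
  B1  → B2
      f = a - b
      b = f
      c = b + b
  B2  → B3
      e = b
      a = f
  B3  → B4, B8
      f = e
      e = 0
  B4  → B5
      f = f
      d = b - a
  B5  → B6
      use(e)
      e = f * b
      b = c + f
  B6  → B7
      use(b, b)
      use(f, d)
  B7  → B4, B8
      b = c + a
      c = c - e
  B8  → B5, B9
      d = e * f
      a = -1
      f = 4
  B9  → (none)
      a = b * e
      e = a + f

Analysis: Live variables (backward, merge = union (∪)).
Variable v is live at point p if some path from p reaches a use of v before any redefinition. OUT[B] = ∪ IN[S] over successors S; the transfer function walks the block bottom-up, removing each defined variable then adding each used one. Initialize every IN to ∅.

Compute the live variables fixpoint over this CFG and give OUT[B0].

Answer: {a, b}

Derivation:
Fixpoint table:
  B0: | IN={a, b} | OUT={a, b}
  B1: | IN={a, b} | OUT={b, c, f}
  B2: | IN={b, c, f} | OUT={a, b, c, e}
  B3: | IN={a, b, c, e} | OUT={a, b, c, e, f}
  B4: | IN={a, b, c, e, f} | OUT={a, b, c, d, e, f}
  B5: | IN={a, b, c, d, e, f} | OUT={a, b, c, d, e, f}
  B6: | IN={a, b, c, d, e, f} | OUT={a, c, e, f}
  B7: | IN={a, c, e, f} | OUT={a, b, c, e, f}
  B8: | IN={b, c, e, f} | OUT={a, b, c, d, e, f}
  B9: | IN={b, e, f} | OUT={}

Merge at B0: OUT[B0] = IN[B1] = {a, b}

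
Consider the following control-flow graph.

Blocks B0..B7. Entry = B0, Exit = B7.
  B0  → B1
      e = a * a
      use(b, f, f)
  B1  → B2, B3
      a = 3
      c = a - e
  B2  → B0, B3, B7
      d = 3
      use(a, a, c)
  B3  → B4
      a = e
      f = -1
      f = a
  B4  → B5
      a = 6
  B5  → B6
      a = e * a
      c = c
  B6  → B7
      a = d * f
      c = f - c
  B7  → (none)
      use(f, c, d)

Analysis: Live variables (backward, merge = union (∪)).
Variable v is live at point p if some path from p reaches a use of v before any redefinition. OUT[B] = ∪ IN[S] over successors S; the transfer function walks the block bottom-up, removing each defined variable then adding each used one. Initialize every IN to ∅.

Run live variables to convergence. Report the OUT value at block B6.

Fixpoint table:
  B0:  IN={a, b, d, f}  OUT={b, d, e, f}
  B1:  IN={b, d, e, f}  OUT={a, b, c, d, e, f}
  B2:  IN={a, b, c, e, f}  OUT={a, b, c, d, e, f}
  B3:  IN={c, d, e}  OUT={c, d, e, f}
  B4:  IN={c, d, e, f}  OUT={a, c, d, e, f}
  B5:  IN={a, c, d, e, f}  OUT={c, d, f}
  B6:  IN={c, d, f}  OUT={c, d, f}
  B7:  IN={c, d, f}  OUT={}

Merge at B6: OUT[B6] = IN[B7] = {c, d, f}

Answer: {c, d, f}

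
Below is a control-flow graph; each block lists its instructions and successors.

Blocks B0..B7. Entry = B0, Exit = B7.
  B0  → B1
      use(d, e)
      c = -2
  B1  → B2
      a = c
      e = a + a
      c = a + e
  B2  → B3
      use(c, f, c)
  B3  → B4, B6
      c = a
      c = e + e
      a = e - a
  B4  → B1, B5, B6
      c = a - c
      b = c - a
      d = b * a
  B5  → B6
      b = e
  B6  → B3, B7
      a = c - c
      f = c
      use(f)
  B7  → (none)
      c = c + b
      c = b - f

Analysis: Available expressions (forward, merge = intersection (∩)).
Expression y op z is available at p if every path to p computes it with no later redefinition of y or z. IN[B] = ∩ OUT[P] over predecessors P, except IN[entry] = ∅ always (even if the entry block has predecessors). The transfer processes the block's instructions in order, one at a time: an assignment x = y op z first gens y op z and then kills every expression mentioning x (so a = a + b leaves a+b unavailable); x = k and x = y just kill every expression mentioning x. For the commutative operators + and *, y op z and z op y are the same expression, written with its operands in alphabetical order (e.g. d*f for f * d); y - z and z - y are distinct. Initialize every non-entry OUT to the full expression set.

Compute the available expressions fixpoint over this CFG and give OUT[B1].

Converged values:
  B0:  IN={}  OUT={}
  B1:  IN={}  OUT={a+a, a+e}
  B2:  IN={a+a, a+e}  OUT={a+a, a+e}
  B3:  IN={}  OUT={e+e}
  B4:  IN={e+e}  OUT={a*b, c-a, e+e}
  B5:  IN={a*b, c-a, e+e}  OUT={c-a, e+e}
  B6:  IN={e+e}  OUT={c-c, e+e}
  B7:  IN={c-c, e+e}  OUT={b-f, e+e}

Merge at B1: IN[B1] = OUT[B0] ∩ OUT[B4] = {}
Applying B1's transfer function to that IN value gives OUT[B1] (row B1 above).

Answer: {a+a, a+e}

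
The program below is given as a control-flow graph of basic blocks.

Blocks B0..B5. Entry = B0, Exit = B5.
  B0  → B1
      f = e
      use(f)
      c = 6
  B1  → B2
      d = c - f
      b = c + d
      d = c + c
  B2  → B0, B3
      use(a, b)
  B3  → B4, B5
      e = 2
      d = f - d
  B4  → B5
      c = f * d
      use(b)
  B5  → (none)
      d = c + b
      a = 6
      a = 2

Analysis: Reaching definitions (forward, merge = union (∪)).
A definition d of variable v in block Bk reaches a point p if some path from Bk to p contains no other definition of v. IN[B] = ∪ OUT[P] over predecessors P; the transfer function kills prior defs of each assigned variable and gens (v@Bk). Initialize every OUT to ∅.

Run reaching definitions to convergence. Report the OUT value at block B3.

Answer: {b@B1, c@B0, d@B3, e@B3, f@B0}

Derivation:
Per-block solution:
  B0:   IN={b@B1, c@B0, d@B1, f@B0}   OUT={b@B1, c@B0, d@B1, f@B0}
  B1:   IN={b@B1, c@B0, d@B1, f@B0}   OUT={b@B1, c@B0, d@B1, f@B0}
  B2:   IN={b@B1, c@B0, d@B1, f@B0}   OUT={b@B1, c@B0, d@B1, f@B0}
  B3:   IN={b@B1, c@B0, d@B1, f@B0}   OUT={b@B1, c@B0, d@B3, e@B3, f@B0}
  B4:   IN={b@B1, c@B0, d@B3, e@B3, f@B0}   OUT={b@B1, c@B4, d@B3, e@B3, f@B0}
  B5:   IN={b@B1, c@B0, c@B4, d@B3, e@B3, f@B0}   OUT={a@B5, b@B1, c@B0, c@B4, d@B5, e@B3, f@B0}

Merge at B3: IN[B3] = OUT[B2] = {b@B1, c@B0, d@B1, f@B0}
Applying B3's transfer function to that IN value gives OUT[B3] (row B3 above).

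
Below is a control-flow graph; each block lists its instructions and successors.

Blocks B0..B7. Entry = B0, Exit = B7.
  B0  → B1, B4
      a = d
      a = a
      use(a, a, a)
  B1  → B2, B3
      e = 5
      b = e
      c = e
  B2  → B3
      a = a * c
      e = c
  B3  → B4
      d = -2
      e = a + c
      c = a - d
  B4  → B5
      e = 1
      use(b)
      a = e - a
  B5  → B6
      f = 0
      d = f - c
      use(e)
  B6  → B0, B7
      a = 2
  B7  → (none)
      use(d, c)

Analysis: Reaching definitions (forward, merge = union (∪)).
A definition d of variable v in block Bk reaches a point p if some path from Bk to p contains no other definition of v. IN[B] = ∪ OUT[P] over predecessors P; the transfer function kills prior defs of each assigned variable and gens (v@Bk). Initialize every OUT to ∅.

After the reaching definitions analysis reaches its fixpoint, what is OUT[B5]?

Fixpoint table:
  B0: | IN={a@B6, b@B1, c@B3, d@B5, e@B4, f@B5} | OUT={a@B0, b@B1, c@B3, d@B5, e@B4, f@B5}
  B1: | IN={a@B0, b@B1, c@B3, d@B5, e@B4, f@B5} | OUT={a@B0, b@B1, c@B1, d@B5, e@B1, f@B5}
  B2: | IN={a@B0, b@B1, c@B1, d@B5, e@B1, f@B5} | OUT={a@B2, b@B1, c@B1, d@B5, e@B2, f@B5}
  B3: | IN={a@B0, a@B2, b@B1, c@B1, d@B5, e@B1, e@B2, f@B5} | OUT={a@B0, a@B2, b@B1, c@B3, d@B3, e@B3, f@B5}
  B4: | IN={a@B0, a@B2, b@B1, c@B3, d@B3, d@B5, e@B3, e@B4, f@B5} | OUT={a@B4, b@B1, c@B3, d@B3, d@B5, e@B4, f@B5}
  B5: | IN={a@B4, b@B1, c@B3, d@B3, d@B5, e@B4, f@B5} | OUT={a@B4, b@B1, c@B3, d@B5, e@B4, f@B5}
  B6: | IN={a@B4, b@B1, c@B3, d@B5, e@B4, f@B5} | OUT={a@B6, b@B1, c@B3, d@B5, e@B4, f@B5}
  B7: | IN={a@B6, b@B1, c@B3, d@B5, e@B4, f@B5} | OUT={a@B6, b@B1, c@B3, d@B5, e@B4, f@B5}

Merge at B5: IN[B5] = OUT[B4] = {a@B4, b@B1, c@B3, d@B3, d@B5, e@B4, f@B5}
Applying B5's transfer function to that IN value gives OUT[B5] (row B5 above).

Answer: {a@B4, b@B1, c@B3, d@B5, e@B4, f@B5}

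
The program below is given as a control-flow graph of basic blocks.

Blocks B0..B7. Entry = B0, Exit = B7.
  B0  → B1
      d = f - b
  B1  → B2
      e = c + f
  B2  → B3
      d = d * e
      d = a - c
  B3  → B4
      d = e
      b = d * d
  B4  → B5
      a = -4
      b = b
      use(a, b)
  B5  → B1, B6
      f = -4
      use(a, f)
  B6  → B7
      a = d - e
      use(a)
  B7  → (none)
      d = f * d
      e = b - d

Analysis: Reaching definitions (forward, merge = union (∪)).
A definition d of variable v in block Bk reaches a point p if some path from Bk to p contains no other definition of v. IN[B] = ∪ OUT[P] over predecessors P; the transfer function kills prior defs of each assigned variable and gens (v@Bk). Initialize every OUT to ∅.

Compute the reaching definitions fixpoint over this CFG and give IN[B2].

Fixpoint table:
  B0:  IN={}  OUT={d@B0}
  B1:  IN={a@B4, b@B4, d@B0, d@B3, e@B1, f@B5}  OUT={a@B4, b@B4, d@B0, d@B3, e@B1, f@B5}
  B2:  IN={a@B4, b@B4, d@B0, d@B3, e@B1, f@B5}  OUT={a@B4, b@B4, d@B2, e@B1, f@B5}
  B3:  IN={a@B4, b@B4, d@B2, e@B1, f@B5}  OUT={a@B4, b@B3, d@B3, e@B1, f@B5}
  B4:  IN={a@B4, b@B3, d@B3, e@B1, f@B5}  OUT={a@B4, b@B4, d@B3, e@B1, f@B5}
  B5:  IN={a@B4, b@B4, d@B3, e@B1, f@B5}  OUT={a@B4, b@B4, d@B3, e@B1, f@B5}
  B6:  IN={a@B4, b@B4, d@B3, e@B1, f@B5}  OUT={a@B6, b@B4, d@B3, e@B1, f@B5}
  B7:  IN={a@B6, b@B4, d@B3, e@B1, f@B5}  OUT={a@B6, b@B4, d@B7, e@B7, f@B5}

Merge at B2: IN[B2] = OUT[B1] = {a@B4, b@B4, d@B0, d@B3, e@B1, f@B5}

Answer: {a@B4, b@B4, d@B0, d@B3, e@B1, f@B5}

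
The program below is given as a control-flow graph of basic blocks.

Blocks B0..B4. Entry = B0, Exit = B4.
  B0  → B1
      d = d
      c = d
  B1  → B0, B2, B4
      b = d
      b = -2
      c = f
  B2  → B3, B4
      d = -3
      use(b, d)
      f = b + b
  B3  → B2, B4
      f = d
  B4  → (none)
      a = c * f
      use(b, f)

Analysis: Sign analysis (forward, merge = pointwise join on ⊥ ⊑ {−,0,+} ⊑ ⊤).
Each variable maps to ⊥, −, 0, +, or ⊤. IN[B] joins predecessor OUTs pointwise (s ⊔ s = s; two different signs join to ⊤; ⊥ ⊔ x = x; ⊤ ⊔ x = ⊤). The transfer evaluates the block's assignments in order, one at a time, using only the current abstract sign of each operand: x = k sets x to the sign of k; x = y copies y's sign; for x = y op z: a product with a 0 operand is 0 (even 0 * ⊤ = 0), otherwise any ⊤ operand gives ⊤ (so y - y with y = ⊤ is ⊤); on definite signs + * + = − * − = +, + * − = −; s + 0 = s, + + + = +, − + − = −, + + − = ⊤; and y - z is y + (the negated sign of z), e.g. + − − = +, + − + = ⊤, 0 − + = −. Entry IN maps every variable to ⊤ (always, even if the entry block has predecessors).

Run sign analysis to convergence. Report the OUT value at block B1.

Answer: {a: ⊤, b: -, c: ⊤, d: ⊤, e: ⊤, f: ⊤}

Trace:
Converged values:
  B0:   IN=(all ⊤)   OUT=(all ⊤)
  B1:   IN=(all ⊤)   OUT={b:-; rest ⊤}
  B2:   IN={b:-; rest ⊤}   OUT={b:-, d:-, f:-; rest ⊤}
  B3:   IN={b:-, d:-, f:-; rest ⊤}   OUT={b:-, d:-, f:-; rest ⊤}
  B4:   IN={b:-; rest ⊤}   OUT={b:-; rest ⊤}

Merge at B1: IN[B1] = OUT[B0] = {a: ⊤, b: ⊤, c: ⊤, d: ⊤, e: ⊤, f: ⊤}
Applying B1's transfer function to that IN value gives OUT[B1] (row B1 above).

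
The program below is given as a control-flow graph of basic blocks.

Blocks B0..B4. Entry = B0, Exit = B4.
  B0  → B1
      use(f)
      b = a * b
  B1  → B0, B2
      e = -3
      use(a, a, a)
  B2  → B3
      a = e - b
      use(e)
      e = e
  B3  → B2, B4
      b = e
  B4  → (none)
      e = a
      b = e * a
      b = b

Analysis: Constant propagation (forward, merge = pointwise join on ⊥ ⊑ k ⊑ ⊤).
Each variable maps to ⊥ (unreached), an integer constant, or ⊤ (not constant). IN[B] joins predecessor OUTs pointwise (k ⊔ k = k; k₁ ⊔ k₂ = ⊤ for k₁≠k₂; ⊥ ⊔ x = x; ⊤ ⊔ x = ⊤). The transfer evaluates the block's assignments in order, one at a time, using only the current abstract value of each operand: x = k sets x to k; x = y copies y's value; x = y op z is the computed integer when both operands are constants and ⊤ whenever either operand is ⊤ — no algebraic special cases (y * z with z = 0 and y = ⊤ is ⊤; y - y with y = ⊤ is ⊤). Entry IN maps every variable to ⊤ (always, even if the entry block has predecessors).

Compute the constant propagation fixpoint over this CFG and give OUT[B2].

Answer: {a: ⊤, b: ⊤, c: ⊤, d: ⊤, e: -3, f: ⊤}

Derivation:
Converged values:
  B0:   IN=(all ⊤)   OUT=(all ⊤)
  B1:   IN=(all ⊤)   OUT={e:-3; rest ⊤}
  B2:   IN={e:-3; rest ⊤}   OUT={e:-3; rest ⊤}
  B3:   IN={e:-3; rest ⊤}   OUT={b:-3, e:-3; rest ⊤}
  B4:   IN={b:-3, e:-3; rest ⊤}   OUT=(all ⊤)

Merge at B2: IN[B2] = OUT[B1] ⊔ OUT[B3] = {a: ⊤, b: ⊤, c: ⊤, d: ⊤, e: -3, f: ⊤}
Applying B2's transfer function to that IN value gives OUT[B2] (row B2 above).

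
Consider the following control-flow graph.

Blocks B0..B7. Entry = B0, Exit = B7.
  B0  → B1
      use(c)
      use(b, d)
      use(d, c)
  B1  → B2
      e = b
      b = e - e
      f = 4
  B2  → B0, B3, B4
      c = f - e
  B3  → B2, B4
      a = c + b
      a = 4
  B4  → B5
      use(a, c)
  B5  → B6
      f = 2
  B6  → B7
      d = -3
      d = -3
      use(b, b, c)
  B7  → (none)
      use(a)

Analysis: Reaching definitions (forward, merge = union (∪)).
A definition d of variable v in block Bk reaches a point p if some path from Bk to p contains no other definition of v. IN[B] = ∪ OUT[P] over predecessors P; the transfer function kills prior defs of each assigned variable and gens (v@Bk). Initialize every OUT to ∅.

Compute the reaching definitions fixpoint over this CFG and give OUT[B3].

Per-block solution:
  B0: | IN={a@B3, b@B1, c@B2, e@B1, f@B1} | OUT={a@B3, b@B1, c@B2, e@B1, f@B1}
  B1: | IN={a@B3, b@B1, c@B2, e@B1, f@B1} | OUT={a@B3, b@B1, c@B2, e@B1, f@B1}
  B2: | IN={a@B3, b@B1, c@B2, e@B1, f@B1} | OUT={a@B3, b@B1, c@B2, e@B1, f@B1}
  B3: | IN={a@B3, b@B1, c@B2, e@B1, f@B1} | OUT={a@B3, b@B1, c@B2, e@B1, f@B1}
  B4: | IN={a@B3, b@B1, c@B2, e@B1, f@B1} | OUT={a@B3, b@B1, c@B2, e@B1, f@B1}
  B5: | IN={a@B3, b@B1, c@B2, e@B1, f@B1} | OUT={a@B3, b@B1, c@B2, e@B1, f@B5}
  B6: | IN={a@B3, b@B1, c@B2, e@B1, f@B5} | OUT={a@B3, b@B1, c@B2, d@B6, e@B1, f@B5}
  B7: | IN={a@B3, b@B1, c@B2, d@B6, e@B1, f@B5} | OUT={a@B3, b@B1, c@B2, d@B6, e@B1, f@B5}

Merge at B3: IN[B3] = OUT[B2] = {a@B3, b@B1, c@B2, e@B1, f@B1}
Applying B3's transfer function to that IN value gives OUT[B3] (row B3 above).

Answer: {a@B3, b@B1, c@B2, e@B1, f@B1}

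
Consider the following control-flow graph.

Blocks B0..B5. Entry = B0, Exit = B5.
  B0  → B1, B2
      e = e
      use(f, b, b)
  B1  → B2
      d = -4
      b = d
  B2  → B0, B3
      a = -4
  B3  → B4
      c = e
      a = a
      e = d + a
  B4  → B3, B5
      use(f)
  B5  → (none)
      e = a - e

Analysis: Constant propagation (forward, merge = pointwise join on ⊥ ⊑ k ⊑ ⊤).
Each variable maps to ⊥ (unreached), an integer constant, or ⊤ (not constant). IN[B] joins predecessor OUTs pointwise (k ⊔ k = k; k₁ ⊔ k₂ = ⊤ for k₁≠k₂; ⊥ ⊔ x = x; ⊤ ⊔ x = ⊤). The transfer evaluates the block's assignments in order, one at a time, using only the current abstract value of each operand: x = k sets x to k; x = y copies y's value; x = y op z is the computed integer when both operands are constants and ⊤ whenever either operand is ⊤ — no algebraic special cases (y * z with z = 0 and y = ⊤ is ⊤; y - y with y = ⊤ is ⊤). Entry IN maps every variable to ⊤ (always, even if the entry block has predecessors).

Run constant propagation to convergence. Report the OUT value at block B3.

Converged values:
  B0: | IN=(all ⊤) | OUT=(all ⊤)
  B1: | IN=(all ⊤) | OUT={b:-4, d:-4; rest ⊤}
  B2: | IN=(all ⊤) | OUT={a:-4; rest ⊤}
  B3: | IN={a:-4; rest ⊤} | OUT={a:-4; rest ⊤}
  B4: | IN={a:-4; rest ⊤} | OUT={a:-4; rest ⊤}
  B5: | IN={a:-4; rest ⊤} | OUT={a:-4; rest ⊤}

Merge at B3: IN[B3] = OUT[B2] ⊔ OUT[B4] = {a: -4, b: ⊤, c: ⊤, d: ⊤, e: ⊤, f: ⊤}
Applying B3's transfer function to that IN value gives OUT[B3] (row B3 above).

Answer: {a: -4, b: ⊤, c: ⊤, d: ⊤, e: ⊤, f: ⊤}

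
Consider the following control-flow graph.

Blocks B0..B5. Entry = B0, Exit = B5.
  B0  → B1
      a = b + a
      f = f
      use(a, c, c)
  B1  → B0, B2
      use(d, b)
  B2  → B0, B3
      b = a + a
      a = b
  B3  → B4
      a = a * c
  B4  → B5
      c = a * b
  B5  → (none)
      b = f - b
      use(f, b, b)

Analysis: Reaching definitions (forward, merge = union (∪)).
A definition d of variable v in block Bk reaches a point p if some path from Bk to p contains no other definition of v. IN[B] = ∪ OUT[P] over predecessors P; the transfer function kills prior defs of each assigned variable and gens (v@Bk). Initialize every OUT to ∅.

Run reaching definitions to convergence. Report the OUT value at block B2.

Answer: {a@B2, b@B2, f@B0}

Derivation:
Per-block solution:
  B0:  IN={a@B0, a@B2, b@B2, f@B0}  OUT={a@B0, b@B2, f@B0}
  B1:  IN={a@B0, b@B2, f@B0}  OUT={a@B0, b@B2, f@B0}
  B2:  IN={a@B0, b@B2, f@B0}  OUT={a@B2, b@B2, f@B0}
  B3:  IN={a@B2, b@B2, f@B0}  OUT={a@B3, b@B2, f@B0}
  B4:  IN={a@B3, b@B2, f@B0}  OUT={a@B3, b@B2, c@B4, f@B0}
  B5:  IN={a@B3, b@B2, c@B4, f@B0}  OUT={a@B3, b@B5, c@B4, f@B0}

Merge at B2: IN[B2] = OUT[B1] = {a@B0, b@B2, f@B0}
Applying B2's transfer function to that IN value gives OUT[B2] (row B2 above).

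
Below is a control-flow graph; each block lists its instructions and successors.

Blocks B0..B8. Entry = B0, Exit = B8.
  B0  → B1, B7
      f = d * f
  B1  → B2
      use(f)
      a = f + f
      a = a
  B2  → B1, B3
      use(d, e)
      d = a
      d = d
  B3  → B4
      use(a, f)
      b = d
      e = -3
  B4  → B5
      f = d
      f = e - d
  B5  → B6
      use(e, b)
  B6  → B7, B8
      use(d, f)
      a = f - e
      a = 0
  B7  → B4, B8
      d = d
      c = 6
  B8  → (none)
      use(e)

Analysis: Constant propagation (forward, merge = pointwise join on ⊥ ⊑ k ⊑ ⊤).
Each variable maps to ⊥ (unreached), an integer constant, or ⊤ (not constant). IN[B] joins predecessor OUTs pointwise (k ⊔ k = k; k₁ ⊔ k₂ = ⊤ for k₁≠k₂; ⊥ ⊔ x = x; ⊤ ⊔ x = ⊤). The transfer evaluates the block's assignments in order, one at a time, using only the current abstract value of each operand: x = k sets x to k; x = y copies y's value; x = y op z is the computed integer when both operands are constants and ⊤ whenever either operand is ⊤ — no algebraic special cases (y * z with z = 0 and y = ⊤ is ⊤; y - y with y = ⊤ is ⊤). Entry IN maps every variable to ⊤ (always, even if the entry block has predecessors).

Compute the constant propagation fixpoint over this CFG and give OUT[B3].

Per-block solution:
  B0: | IN=(all ⊤) | OUT=(all ⊤)
  B1: | IN=(all ⊤) | OUT=(all ⊤)
  B2: | IN=(all ⊤) | OUT=(all ⊤)
  B3: | IN=(all ⊤) | OUT={e:-3; rest ⊤}
  B4: | IN=(all ⊤) | OUT=(all ⊤)
  B5: | IN=(all ⊤) | OUT=(all ⊤)
  B6: | IN=(all ⊤) | OUT={a:0; rest ⊤}
  B7: | IN=(all ⊤) | OUT={c:6; rest ⊤}
  B8: | IN=(all ⊤) | OUT=(all ⊤)

Merge at B3: IN[B3] = OUT[B2] = {a: ⊤, b: ⊤, c: ⊤, d: ⊤, e: ⊤, f: ⊤}
Applying B3's transfer function to that IN value gives OUT[B3] (row B3 above).

Answer: {a: ⊤, b: ⊤, c: ⊤, d: ⊤, e: -3, f: ⊤}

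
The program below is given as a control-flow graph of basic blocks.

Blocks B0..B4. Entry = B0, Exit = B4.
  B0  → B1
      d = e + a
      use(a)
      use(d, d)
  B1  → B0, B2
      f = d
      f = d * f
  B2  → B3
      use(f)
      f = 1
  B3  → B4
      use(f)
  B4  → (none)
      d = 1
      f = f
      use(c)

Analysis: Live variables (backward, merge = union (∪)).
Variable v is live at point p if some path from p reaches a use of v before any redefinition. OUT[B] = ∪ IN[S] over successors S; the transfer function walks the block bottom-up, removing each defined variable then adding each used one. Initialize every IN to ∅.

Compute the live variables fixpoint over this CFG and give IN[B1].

Answer: {a, c, d, e}

Working:
Per-block solution:
  B0:  IN={a, c, e}  OUT={a, c, d, e}
  B1:  IN={a, c, d, e}  OUT={a, c, e, f}
  B2:  IN={c, f}  OUT={c, f}
  B3:  IN={c, f}  OUT={c, f}
  B4:  IN={c, f}  OUT={}

Merge at B1: OUT[B1] = IN[B0] ⊔ IN[B2] = {a, c, e, f}
Applying B1's transfer function to that OUT value gives IN[B1] (row B1 above).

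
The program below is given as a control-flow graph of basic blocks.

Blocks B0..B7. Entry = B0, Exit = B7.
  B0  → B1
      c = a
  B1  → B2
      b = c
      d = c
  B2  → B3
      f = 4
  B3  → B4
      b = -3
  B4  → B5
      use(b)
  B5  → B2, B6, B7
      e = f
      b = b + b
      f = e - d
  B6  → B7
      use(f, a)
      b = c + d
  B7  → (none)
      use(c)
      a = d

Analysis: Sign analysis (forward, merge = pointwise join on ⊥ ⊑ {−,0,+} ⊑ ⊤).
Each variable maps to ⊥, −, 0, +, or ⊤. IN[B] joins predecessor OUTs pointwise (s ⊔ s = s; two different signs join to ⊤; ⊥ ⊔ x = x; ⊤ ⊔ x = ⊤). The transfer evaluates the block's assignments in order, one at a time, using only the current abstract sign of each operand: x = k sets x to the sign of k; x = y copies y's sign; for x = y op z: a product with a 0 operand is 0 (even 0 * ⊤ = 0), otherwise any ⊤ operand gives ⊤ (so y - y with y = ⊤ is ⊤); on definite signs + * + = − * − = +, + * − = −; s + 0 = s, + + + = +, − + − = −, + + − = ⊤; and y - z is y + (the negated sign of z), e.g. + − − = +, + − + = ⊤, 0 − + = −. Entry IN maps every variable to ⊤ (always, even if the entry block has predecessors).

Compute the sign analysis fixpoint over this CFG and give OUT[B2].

Converged values:
  B0:   IN=(all ⊤)   OUT=(all ⊤)
  B1:   IN=(all ⊤)   OUT=(all ⊤)
  B2:   IN=(all ⊤)   OUT={f:+; rest ⊤}
  B3:   IN={f:+; rest ⊤}   OUT={b:-, f:+; rest ⊤}
  B4:   IN={b:-, f:+; rest ⊤}   OUT={b:-, f:+; rest ⊤}
  B5:   IN={b:-, f:+; rest ⊤}   OUT={b:-, e:+; rest ⊤}
  B6:   IN={b:-, e:+; rest ⊤}   OUT={e:+; rest ⊤}
  B7:   IN={e:+; rest ⊤}   OUT={e:+; rest ⊤}

Merge at B2: IN[B2] = OUT[B1] ⊔ OUT[B5] = {a: ⊤, b: ⊤, c: ⊤, d: ⊤, e: ⊤, f: ⊤}
Applying B2's transfer function to that IN value gives OUT[B2] (row B2 above).

Answer: {a: ⊤, b: ⊤, c: ⊤, d: ⊤, e: ⊤, f: +}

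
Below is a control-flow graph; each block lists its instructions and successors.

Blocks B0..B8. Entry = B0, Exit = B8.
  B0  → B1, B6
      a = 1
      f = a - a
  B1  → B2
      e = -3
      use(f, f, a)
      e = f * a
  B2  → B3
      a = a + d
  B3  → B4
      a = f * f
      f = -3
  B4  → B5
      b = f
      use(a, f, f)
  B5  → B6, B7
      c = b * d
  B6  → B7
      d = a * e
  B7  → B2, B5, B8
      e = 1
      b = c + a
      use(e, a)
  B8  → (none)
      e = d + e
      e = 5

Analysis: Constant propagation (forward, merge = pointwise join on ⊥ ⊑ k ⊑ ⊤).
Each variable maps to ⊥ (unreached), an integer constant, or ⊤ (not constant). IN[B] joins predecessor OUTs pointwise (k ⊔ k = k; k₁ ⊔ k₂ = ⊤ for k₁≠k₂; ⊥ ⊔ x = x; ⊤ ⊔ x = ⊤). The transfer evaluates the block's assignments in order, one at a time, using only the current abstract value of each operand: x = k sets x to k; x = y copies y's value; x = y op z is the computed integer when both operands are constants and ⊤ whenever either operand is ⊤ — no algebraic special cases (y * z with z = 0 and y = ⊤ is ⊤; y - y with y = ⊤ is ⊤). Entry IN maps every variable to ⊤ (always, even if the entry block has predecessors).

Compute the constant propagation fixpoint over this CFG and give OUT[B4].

Answer: {a: ⊤, b: -3, c: ⊤, d: ⊤, e: ⊤, f: -3}

Working:
Converged values:
  B0: | IN=(all ⊤) | OUT={a:1, f:0; rest ⊤}
  B1: | IN={a:1, f:0; rest ⊤} | OUT={a:1, e:0, f:0; rest ⊤}
  B2: | IN=(all ⊤) | OUT=(all ⊤)
  B3: | IN=(all ⊤) | OUT={f:-3; rest ⊤}
  B4: | IN={f:-3; rest ⊤} | OUT={b:-3, f:-3; rest ⊤}
  B5: | IN=(all ⊤) | OUT=(all ⊤)
  B6: | IN=(all ⊤) | OUT=(all ⊤)
  B7: | IN=(all ⊤) | OUT={e:1; rest ⊤}
  B8: | IN={e:1; rest ⊤} | OUT={e:5; rest ⊤}

Merge at B4: IN[B4] = OUT[B3] = {a: ⊤, b: ⊤, c: ⊤, d: ⊤, e: ⊤, f: -3}
Applying B4's transfer function to that IN value gives OUT[B4] (row B4 above).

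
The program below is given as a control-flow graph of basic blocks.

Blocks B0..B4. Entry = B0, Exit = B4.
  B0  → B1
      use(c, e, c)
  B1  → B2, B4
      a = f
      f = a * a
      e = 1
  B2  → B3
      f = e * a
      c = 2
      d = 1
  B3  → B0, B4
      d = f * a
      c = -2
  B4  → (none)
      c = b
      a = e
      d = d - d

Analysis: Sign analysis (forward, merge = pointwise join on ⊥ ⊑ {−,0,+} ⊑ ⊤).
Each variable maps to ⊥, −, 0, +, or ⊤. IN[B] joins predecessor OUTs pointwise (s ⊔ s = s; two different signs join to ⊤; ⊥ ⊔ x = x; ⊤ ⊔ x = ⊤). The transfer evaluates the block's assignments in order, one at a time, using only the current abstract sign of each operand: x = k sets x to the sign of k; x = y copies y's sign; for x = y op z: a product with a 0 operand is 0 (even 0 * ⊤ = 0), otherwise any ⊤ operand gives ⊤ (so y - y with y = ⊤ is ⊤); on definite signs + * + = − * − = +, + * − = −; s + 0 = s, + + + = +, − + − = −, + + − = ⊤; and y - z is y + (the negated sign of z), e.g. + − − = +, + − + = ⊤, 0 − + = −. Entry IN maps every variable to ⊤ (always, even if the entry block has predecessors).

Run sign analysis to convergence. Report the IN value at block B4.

Converged values:
  B0:   IN=(all ⊤)   OUT=(all ⊤)
  B1:   IN=(all ⊤)   OUT={e:+; rest ⊤}
  B2:   IN={e:+; rest ⊤}   OUT={c:+, d:+, e:+; rest ⊤}
  B3:   IN={c:+, d:+, e:+; rest ⊤}   OUT={c:-, e:+; rest ⊤}
  B4:   IN={e:+; rest ⊤}   OUT={a:+, e:+; rest ⊤}

Merge at B4: IN[B4] = OUT[B1] ⊔ OUT[B3] = {a: ⊤, b: ⊤, c: ⊤, d: ⊤, e: +, f: ⊤}

Answer: {a: ⊤, b: ⊤, c: ⊤, d: ⊤, e: +, f: ⊤}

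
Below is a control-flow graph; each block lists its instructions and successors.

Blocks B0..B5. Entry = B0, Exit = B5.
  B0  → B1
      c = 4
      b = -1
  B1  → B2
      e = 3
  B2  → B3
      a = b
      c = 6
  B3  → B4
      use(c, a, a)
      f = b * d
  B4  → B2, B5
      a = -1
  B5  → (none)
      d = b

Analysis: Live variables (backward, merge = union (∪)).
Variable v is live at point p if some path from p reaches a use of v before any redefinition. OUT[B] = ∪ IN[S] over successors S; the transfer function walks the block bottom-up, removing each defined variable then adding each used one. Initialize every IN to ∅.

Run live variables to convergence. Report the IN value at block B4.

Answer: {b, d}

Working:
Fixpoint table:
  B0:   IN={d}   OUT={b, d}
  B1:   IN={b, d}   OUT={b, d}
  B2:   IN={b, d}   OUT={a, b, c, d}
  B3:   IN={a, b, c, d}   OUT={b, d}
  B4:   IN={b, d}   OUT={b, d}
  B5:   IN={b}   OUT={}

Merge at B4: OUT[B4] = IN[B2] ⊔ IN[B5] = {b, d}
Applying B4's transfer function to that OUT value gives IN[B4] (row B4 above).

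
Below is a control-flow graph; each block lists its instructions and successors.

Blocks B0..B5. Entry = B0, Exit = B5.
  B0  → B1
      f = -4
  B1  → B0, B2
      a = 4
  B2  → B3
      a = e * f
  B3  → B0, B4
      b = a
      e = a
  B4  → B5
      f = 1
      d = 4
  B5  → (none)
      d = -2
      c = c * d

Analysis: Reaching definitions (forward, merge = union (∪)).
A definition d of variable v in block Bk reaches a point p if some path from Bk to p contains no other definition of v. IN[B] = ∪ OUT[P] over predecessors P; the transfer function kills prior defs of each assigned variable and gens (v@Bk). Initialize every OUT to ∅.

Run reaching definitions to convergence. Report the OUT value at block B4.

Answer: {a@B2, b@B3, d@B4, e@B3, f@B4}

Derivation:
Per-block solution:
  B0:  IN={a@B1, a@B2, b@B3, e@B3, f@B0}  OUT={a@B1, a@B2, b@B3, e@B3, f@B0}
  B1:  IN={a@B1, a@B2, b@B3, e@B3, f@B0}  OUT={a@B1, b@B3, e@B3, f@B0}
  B2:  IN={a@B1, b@B3, e@B3, f@B0}  OUT={a@B2, b@B3, e@B3, f@B0}
  B3:  IN={a@B2, b@B3, e@B3, f@B0}  OUT={a@B2, b@B3, e@B3, f@B0}
  B4:  IN={a@B2, b@B3, e@B3, f@B0}  OUT={a@B2, b@B3, d@B4, e@B3, f@B4}
  B5:  IN={a@B2, b@B3, d@B4, e@B3, f@B4}  OUT={a@B2, b@B3, c@B5, d@B5, e@B3, f@B4}

Merge at B4: IN[B4] = OUT[B3] = {a@B2, b@B3, e@B3, f@B0}
Applying B4's transfer function to that IN value gives OUT[B4] (row B4 above).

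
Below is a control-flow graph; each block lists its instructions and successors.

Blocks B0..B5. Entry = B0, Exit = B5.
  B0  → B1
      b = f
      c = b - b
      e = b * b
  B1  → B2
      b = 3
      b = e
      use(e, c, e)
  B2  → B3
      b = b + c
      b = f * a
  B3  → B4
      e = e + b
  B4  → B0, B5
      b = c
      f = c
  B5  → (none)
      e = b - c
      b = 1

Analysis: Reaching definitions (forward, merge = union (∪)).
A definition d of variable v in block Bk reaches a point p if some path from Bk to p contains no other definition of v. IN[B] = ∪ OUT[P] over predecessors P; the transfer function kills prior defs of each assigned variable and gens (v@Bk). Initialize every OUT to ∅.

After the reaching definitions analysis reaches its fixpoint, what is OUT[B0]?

Fixpoint table:
  B0: | IN={b@B4, c@B0, e@B3, f@B4} | OUT={b@B0, c@B0, e@B0, f@B4}
  B1: | IN={b@B0, c@B0, e@B0, f@B4} | OUT={b@B1, c@B0, e@B0, f@B4}
  B2: | IN={b@B1, c@B0, e@B0, f@B4} | OUT={b@B2, c@B0, e@B0, f@B4}
  B3: | IN={b@B2, c@B0, e@B0, f@B4} | OUT={b@B2, c@B0, e@B3, f@B4}
  B4: | IN={b@B2, c@B0, e@B3, f@B4} | OUT={b@B4, c@B0, e@B3, f@B4}
  B5: | IN={b@B4, c@B0, e@B3, f@B4} | OUT={b@B5, c@B0, e@B5, f@B4}

Merge at B0 (entry node, so the boundary value {} is joined with the incoming edge(s)): IN[B0] = {} ⊔ OUT[B4] = {b@B4, c@B0, e@B3, f@B4}
Applying B0's transfer function to that IN value gives OUT[B0] (row B0 above).

Answer: {b@B0, c@B0, e@B0, f@B4}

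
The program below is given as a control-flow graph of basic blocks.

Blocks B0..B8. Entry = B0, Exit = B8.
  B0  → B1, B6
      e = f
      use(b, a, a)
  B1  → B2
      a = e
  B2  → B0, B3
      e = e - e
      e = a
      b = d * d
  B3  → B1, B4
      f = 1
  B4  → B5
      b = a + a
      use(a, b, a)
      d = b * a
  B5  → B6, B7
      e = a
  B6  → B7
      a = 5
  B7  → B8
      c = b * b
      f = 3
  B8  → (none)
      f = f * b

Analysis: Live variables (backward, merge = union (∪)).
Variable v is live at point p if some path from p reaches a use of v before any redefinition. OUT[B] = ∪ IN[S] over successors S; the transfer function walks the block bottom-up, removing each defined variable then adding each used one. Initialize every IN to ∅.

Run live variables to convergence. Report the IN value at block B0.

Fixpoint table:
  B0:  IN={a, b, d, f}  OUT={b, d, e, f}
  B1:  IN={d, e, f}  OUT={a, d, e, f}
  B2:  IN={a, d, e, f}  OUT={a, b, d, e, f}
  B3:  IN={a, d, e}  OUT={a, d, e, f}
  B4:  IN={a}  OUT={a, b}
  B5:  IN={a, b}  OUT={b}
  B6:  IN={b}  OUT={b}
  B7:  IN={b}  OUT={b, f}
  B8:  IN={b, f}  OUT={}

Merge at B0: OUT[B0] = IN[B1] ⊔ IN[B6] = {b, d, e, f}
Applying B0's transfer function to that OUT value gives IN[B0] (row B0 above).

Answer: {a, b, d, f}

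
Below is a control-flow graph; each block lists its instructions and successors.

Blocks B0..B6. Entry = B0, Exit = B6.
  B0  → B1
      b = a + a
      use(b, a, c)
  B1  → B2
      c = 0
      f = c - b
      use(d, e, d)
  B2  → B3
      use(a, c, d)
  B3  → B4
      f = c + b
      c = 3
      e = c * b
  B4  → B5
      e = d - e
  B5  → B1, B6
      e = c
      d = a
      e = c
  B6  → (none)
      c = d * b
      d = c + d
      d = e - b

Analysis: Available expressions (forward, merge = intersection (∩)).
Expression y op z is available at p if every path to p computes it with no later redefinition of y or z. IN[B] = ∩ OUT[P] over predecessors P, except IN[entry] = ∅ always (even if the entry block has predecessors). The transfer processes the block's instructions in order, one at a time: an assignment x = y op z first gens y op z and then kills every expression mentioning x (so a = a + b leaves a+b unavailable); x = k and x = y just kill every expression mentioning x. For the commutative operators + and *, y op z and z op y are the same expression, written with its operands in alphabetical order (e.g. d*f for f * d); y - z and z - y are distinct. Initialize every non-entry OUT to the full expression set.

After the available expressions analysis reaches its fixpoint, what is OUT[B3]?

Answer: {a+a, b*c}

Trace:
Per-block solution:
  B0:  IN={}  OUT={a+a}
  B1:  IN={a+a}  OUT={a+a, c-b}
  B2:  IN={a+a, c-b}  OUT={a+a, c-b}
  B3:  IN={a+a, c-b}  OUT={a+a, b*c}
  B4:  IN={a+a, b*c}  OUT={a+a, b*c}
  B5:  IN={a+a, b*c}  OUT={a+a, b*c}
  B6:  IN={a+a, b*c}  OUT={a+a, e-b}

Merge at B3: IN[B3] = OUT[B2] = {a+a, c-b}
Applying B3's transfer function to that IN value gives OUT[B3] (row B3 above).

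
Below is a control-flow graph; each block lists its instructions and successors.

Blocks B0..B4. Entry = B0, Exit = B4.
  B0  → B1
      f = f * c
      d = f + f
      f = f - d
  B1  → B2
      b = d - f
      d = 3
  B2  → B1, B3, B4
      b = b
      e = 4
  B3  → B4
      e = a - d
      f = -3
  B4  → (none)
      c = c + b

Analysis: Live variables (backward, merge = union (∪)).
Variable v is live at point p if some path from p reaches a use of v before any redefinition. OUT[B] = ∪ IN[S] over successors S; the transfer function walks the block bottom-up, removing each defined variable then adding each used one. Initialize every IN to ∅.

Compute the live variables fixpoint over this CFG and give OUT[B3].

Answer: {b, c}

Derivation:
Converged values:
  B0:  IN={a, c, f}  OUT={a, c, d, f}
  B1:  IN={a, c, d, f}  OUT={a, b, c, d, f}
  B2:  IN={a, b, c, d, f}  OUT={a, b, c, d, f}
  B3:  IN={a, b, c, d}  OUT={b, c}
  B4:  IN={b, c}  OUT={}

Merge at B3: OUT[B3] = IN[B4] = {b, c}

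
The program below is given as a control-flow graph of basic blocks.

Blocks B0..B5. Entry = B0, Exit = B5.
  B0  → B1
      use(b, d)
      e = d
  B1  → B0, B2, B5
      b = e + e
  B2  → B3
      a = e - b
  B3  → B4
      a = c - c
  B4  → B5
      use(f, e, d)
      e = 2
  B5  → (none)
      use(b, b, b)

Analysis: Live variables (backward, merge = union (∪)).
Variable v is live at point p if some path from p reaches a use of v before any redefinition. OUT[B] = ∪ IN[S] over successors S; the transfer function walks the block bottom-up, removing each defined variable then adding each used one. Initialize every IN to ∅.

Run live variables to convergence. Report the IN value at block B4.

Answer: {b, d, e, f}

Trace:
Per-block solution:
  B0: | IN={b, c, d, f} | OUT={c, d, e, f}
  B1: | IN={c, d, e, f} | OUT={b, c, d, e, f}
  B2: | IN={b, c, d, e, f} | OUT={b, c, d, e, f}
  B3: | IN={b, c, d, e, f} | OUT={b, d, e, f}
  B4: | IN={b, d, e, f} | OUT={b}
  B5: | IN={b} | OUT={}

Merge at B4: OUT[B4] = IN[B5] = {b}
Applying B4's transfer function to that OUT value gives IN[B4] (row B4 above).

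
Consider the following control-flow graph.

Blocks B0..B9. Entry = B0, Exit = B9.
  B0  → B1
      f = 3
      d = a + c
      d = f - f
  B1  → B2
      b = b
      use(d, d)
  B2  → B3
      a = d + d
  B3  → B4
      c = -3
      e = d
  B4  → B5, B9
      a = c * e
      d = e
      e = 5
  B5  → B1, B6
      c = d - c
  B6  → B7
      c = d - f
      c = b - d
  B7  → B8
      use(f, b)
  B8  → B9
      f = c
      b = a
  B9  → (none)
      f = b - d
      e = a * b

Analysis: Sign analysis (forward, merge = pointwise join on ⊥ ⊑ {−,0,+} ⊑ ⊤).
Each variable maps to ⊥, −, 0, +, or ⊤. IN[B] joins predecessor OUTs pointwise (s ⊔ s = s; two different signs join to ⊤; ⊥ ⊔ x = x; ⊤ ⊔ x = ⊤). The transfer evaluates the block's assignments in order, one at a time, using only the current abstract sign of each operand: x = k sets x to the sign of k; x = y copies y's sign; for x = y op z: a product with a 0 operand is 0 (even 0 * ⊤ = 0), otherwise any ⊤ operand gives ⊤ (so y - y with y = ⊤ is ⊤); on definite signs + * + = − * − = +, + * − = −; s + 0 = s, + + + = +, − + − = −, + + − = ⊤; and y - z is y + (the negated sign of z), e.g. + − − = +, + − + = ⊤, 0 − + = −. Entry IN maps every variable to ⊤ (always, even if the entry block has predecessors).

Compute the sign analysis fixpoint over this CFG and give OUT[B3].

Per-block solution:
  B0:  IN=(all ⊤)  OUT={f:+; rest ⊤}
  B1:  IN={f:+; rest ⊤}  OUT={f:+; rest ⊤}
  B2:  IN={f:+; rest ⊤}  OUT={f:+; rest ⊤}
  B3:  IN={f:+; rest ⊤}  OUT={c:-, f:+; rest ⊤}
  B4:  IN={c:-, f:+; rest ⊤}  OUT={c:-, e:+, f:+; rest ⊤}
  B5:  IN={c:-, e:+, f:+; rest ⊤}  OUT={e:+, f:+; rest ⊤}
  B6:  IN={e:+, f:+; rest ⊤}  OUT={e:+, f:+; rest ⊤}
  B7:  IN={e:+, f:+; rest ⊤}  OUT={e:+, f:+; rest ⊤}
  B8:  IN={e:+, f:+; rest ⊤}  OUT={e:+; rest ⊤}
  B9:  IN={e:+; rest ⊤}  OUT=(all ⊤)

Merge at B3: IN[B3] = OUT[B2] = {a: ⊤, b: ⊤, c: ⊤, d: ⊤, e: ⊤, f: +}
Applying B3's transfer function to that IN value gives OUT[B3] (row B3 above).

Answer: {a: ⊤, b: ⊤, c: -, d: ⊤, e: ⊤, f: +}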